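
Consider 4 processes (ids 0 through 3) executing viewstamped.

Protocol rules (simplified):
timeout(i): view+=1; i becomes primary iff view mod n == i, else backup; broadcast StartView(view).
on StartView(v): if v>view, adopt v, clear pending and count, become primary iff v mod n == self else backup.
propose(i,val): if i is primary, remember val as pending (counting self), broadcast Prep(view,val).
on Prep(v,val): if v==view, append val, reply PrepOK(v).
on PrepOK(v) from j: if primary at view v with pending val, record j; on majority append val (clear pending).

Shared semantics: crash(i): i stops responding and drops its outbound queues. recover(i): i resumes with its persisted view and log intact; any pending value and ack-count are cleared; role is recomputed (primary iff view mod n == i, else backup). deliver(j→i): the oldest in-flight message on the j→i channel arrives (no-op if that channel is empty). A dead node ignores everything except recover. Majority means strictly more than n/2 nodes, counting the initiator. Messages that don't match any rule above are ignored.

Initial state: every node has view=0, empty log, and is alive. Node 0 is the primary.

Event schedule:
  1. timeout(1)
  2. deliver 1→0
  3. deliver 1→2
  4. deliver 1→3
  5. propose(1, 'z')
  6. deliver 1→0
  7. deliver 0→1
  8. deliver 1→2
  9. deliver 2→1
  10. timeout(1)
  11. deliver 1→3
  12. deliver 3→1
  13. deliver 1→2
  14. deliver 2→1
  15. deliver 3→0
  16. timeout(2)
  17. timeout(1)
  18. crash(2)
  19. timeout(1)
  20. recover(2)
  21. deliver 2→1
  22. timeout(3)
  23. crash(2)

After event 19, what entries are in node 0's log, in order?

1. timeout(1):  <1:prim v1 ->
2. deliver 1→0:  <0:back v1 ->
3. deliver 1→2:  <2:back v1 ->
4. deliver 1→3:  <3:back v1 ->
5. propose(1,'z'):  nop
6. deliver 1→0:  <0:back v1 z>
7. deliver 0→1:  nop
8. deliver 1→2:  <2:back v1 z>
9. deliver 2→1:  <1:prim v1 z>
10. timeout(1):  <1:back v2 z>
11. deliver 1→3:  <3:back v1 z>
12. deliver 3→1:  nop
13. deliver 1→2:  <2:prim v2 z>
14. deliver 2→1:  nop
15. deliver 3→0:  nop
16. timeout(2):  <2:back v3 z>
17. timeout(1):  <1:back v3 z>
18. crash(2):  <2:✗back v3 z>
19. timeout(1):  <1:back v4 z>

z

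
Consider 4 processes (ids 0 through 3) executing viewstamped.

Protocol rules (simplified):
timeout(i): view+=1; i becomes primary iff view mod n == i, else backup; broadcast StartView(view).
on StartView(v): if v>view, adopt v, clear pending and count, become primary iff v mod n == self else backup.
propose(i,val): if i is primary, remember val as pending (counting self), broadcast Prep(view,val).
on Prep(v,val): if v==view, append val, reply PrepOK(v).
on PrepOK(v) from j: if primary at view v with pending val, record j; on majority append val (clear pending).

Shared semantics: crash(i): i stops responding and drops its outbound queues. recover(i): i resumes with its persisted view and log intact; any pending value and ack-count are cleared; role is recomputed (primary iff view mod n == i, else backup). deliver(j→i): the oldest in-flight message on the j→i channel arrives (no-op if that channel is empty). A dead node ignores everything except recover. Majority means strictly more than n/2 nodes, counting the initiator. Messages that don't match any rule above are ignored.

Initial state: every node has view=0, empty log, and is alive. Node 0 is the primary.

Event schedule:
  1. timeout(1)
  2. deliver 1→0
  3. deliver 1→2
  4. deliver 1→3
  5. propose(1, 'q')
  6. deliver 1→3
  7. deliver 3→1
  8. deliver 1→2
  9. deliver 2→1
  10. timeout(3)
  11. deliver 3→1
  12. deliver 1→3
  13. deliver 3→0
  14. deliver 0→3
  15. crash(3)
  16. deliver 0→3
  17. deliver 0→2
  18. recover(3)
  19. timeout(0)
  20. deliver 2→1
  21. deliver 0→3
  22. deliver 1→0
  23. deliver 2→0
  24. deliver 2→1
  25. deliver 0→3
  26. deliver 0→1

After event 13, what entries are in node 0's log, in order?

1. timeout(1):  <1:prim v1 ->
2. deliver 1→0:  <0:back v1 ->
3. deliver 1→2:  <2:back v1 ->
4. deliver 1→3:  <3:back v1 ->
5. propose(1,'q'):  nop
6. deliver 1→3:  <3:back v1 q>
7. deliver 3→1:  nop
8. deliver 1→2:  <2:back v1 q>
9. deliver 2→1:  <1:prim v1 q>
10. timeout(3):  <3:back v2 q>
11. deliver 3→1:  <1:back v2 q>
12. deliver 1→3:  nop
13. deliver 3→0:  <0:back v2 ->

empty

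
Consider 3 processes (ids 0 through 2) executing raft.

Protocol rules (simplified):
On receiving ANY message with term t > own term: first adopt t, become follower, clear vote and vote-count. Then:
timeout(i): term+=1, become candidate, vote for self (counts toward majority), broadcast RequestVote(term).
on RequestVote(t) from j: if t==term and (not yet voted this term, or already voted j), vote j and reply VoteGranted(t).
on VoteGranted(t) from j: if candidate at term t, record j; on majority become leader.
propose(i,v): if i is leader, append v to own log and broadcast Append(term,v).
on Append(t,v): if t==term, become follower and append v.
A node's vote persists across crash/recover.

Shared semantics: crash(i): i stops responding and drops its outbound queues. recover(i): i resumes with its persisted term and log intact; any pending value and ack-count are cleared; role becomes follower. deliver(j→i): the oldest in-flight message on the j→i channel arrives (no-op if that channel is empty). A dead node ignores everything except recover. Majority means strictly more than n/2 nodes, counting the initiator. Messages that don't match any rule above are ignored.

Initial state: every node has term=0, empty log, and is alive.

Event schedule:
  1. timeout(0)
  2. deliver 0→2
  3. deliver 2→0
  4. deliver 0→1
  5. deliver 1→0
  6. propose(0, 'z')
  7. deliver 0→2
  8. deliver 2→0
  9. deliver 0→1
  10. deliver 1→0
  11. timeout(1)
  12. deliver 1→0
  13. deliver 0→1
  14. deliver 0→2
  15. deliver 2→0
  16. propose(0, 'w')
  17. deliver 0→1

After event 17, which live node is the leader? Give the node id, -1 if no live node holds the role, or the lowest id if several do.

[1] timeout(0) → N0(cand t1 [-])
[2] deliver 0→2 → N2(foll t1 [-])
[3] deliver 2→0 → N0(lead t1 [-])
[4] deliver 0→1 → N1(foll t1 [-])
[5] deliver 1→0 → ∅
[6] propose(0,'z') → N0(lead t1 [z])
[7] deliver 0→2 → N2(foll t1 [z])
[8] deliver 2→0 → ∅
[9] deliver 0→1 → N1(foll t1 [z])
[10] deliver 1→0 → ∅
[11] timeout(1) → N1(cand t2 [z])
[12] deliver 1→0 → N0(foll t2 [z])
[13] deliver 0→1 → N1(lead t2 [z])
[14] deliver 0→2 → ∅
[15] deliver 2→0 → ∅
[16] propose(0,'w') → ∅
[17] deliver 0→1 → ∅

1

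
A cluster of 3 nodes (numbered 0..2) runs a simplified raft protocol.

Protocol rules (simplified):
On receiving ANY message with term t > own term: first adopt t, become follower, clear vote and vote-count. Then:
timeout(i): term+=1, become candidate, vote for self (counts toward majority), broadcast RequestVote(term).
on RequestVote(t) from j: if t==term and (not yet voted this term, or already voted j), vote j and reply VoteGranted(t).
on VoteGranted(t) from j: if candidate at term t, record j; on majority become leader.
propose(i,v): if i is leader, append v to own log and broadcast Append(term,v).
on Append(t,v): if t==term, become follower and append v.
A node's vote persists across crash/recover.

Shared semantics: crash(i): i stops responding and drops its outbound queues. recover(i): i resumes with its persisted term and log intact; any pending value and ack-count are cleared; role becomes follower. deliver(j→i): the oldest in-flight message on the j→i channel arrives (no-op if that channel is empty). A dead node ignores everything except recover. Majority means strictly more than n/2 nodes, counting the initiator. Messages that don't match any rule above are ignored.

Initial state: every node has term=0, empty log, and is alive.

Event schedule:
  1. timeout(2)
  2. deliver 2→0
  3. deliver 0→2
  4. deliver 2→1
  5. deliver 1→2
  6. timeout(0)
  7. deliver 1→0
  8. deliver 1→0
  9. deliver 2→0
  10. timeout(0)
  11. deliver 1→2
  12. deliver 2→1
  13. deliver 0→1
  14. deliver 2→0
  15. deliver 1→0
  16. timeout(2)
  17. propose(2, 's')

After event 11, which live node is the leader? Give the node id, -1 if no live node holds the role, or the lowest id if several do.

2

[1] timeout(2) → N2(cand t1 [-])
[2] deliver 2→0 → N0(foll t1 [-])
[3] deliver 0→2 → N2(lead t1 [-])
[4] deliver 2→1 → N1(foll t1 [-])
[5] deliver 1→2 → ∅
[6] timeout(0) → N0(cand t2 [-])
[7] deliver 1→0 → ∅
[8] deliver 1→0 → ∅
[9] deliver 2→0 → ∅
[10] timeout(0) → N0(cand t3 [-])
[11] deliver 1→2 → ∅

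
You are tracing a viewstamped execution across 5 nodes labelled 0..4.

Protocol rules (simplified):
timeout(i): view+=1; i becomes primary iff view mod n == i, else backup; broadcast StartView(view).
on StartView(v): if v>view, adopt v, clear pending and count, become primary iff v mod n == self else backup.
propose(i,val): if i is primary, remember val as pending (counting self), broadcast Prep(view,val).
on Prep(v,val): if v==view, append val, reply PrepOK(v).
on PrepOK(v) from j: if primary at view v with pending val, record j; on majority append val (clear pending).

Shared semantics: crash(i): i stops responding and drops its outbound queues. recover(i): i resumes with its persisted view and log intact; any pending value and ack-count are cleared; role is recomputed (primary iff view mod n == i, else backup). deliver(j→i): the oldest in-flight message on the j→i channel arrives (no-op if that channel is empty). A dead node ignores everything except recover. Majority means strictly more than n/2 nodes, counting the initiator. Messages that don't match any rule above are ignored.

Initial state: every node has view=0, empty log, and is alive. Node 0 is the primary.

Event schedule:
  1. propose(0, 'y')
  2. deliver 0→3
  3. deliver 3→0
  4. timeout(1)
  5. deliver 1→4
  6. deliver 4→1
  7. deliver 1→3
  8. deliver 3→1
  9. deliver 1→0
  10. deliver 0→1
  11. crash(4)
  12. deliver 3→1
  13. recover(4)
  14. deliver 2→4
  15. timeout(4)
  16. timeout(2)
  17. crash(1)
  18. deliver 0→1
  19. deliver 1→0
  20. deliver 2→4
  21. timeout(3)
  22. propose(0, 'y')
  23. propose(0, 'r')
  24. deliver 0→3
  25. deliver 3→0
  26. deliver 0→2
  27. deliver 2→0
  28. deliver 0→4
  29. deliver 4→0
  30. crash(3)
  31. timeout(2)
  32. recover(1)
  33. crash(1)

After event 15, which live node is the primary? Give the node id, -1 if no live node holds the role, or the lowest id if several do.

1

after 1 — propose(0,'y'): ·
after 2 — deliver 0→3: n3:back/v0/[y]
after 3 — deliver 3→0: ·
after 4 — timeout(1): n1:prim/v1/[-]
after 5 — deliver 1→4: n4:back/v1/[-]
after 6 — deliver 4→1: ·
after 7 — deliver 1→3: n3:back/v1/[y]
after 8 — deliver 3→1: ·
after 9 — deliver 1→0: n0:back/v1/[-]
after 10 — deliver 0→1: ·
after 11 — crash(4): n4:✗back/v1/[-]
after 12 — deliver 3→1: ·
after 13 — recover(4): n4:back/v1/[-]
after 14 — deliver 2→4: ·
after 15 — timeout(4): n4:back/v2/[-]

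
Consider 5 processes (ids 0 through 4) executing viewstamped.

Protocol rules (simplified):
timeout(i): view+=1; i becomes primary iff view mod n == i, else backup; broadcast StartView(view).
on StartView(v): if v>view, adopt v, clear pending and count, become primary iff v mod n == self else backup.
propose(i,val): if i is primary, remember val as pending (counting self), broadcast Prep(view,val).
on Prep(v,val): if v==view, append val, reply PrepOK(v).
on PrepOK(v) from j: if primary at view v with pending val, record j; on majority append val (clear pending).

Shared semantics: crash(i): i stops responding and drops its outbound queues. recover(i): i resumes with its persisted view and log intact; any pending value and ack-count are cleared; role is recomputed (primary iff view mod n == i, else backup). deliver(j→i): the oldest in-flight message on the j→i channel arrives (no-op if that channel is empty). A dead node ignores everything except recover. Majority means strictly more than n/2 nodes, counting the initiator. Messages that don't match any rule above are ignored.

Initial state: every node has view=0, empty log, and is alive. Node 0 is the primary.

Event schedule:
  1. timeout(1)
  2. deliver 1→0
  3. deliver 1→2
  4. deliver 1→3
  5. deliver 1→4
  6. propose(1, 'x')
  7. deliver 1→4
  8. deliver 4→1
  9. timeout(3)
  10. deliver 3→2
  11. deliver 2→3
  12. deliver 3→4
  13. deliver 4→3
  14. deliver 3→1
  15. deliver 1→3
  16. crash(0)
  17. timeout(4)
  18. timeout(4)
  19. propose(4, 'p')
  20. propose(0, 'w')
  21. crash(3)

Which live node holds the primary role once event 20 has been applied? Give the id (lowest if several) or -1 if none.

[1] timeout(1) → N1(prim v1 [-])
[2] deliver 1→0 → N0(back v1 [-])
[3] deliver 1→2 → N2(back v1 [-])
[4] deliver 1→3 → N3(back v1 [-])
[5] deliver 1→4 → N4(back v1 [-])
[6] propose(1,'x') → ∅
[7] deliver 1→4 → N4(back v1 [x])
[8] deliver 4→1 → ∅
[9] timeout(3) → N3(back v2 [-])
[10] deliver 3→2 → N2(prim v2 [-])
[11] deliver 2→3 → ∅
[12] deliver 3→4 → N4(back v2 [x])
[13] deliver 4→3 → ∅
[14] deliver 3→1 → N1(back v2 [-])
[15] deliver 1→3 → ∅
[16] crash(0) → N0(✗back v1 [-])
[17] timeout(4) → N4(back v3 [x])
[18] timeout(4) → N4(prim v4 [x])
[19] propose(4,'p') → ∅
[20] propose(0,'w') → ∅

2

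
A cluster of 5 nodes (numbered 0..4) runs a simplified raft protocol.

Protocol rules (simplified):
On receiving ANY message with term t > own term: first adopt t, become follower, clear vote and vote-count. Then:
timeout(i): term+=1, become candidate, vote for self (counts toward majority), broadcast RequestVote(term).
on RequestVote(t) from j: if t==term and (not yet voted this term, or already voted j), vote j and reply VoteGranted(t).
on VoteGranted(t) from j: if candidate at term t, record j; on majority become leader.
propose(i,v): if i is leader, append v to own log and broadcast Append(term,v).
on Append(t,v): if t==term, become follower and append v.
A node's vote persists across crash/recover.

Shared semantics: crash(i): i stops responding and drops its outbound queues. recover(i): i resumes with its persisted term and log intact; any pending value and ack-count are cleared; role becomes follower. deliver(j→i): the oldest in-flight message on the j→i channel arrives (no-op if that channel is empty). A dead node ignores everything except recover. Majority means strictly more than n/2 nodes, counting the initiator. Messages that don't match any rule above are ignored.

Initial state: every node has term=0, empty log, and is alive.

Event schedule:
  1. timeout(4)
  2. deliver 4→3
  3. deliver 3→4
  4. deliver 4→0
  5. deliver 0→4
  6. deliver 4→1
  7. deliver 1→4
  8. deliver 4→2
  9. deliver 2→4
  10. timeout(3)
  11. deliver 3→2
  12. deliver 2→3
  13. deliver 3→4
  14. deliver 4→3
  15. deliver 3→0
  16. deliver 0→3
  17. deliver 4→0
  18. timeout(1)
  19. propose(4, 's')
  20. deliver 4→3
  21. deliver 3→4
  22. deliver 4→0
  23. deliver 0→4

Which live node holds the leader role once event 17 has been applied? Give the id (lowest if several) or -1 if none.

step 1 timeout(4): 4={cand,t=1,log=-}
step 2 deliver 4→3: 3={foll,t=1,log=-}
step 3 deliver 3→4: —
step 4 deliver 4→0: 0={foll,t=1,log=-}
step 5 deliver 0→4: 4={lead,t=1,log=-}
step 6 deliver 4→1: 1={foll,t=1,log=-}
step 7 deliver 1→4: —
step 8 deliver 4→2: 2={foll,t=1,log=-}
step 9 deliver 2→4: —
step 10 timeout(3): 3={cand,t=2,log=-}
step 11 deliver 3→2: 2={foll,t=2,log=-}
step 12 deliver 2→3: —
step 13 deliver 3→4: 4={foll,t=2,log=-}
step 14 deliver 4→3: 3={lead,t=2,log=-}
step 15 deliver 3→0: 0={foll,t=2,log=-}
step 16 deliver 0→3: —
step 17 deliver 4→0: —

3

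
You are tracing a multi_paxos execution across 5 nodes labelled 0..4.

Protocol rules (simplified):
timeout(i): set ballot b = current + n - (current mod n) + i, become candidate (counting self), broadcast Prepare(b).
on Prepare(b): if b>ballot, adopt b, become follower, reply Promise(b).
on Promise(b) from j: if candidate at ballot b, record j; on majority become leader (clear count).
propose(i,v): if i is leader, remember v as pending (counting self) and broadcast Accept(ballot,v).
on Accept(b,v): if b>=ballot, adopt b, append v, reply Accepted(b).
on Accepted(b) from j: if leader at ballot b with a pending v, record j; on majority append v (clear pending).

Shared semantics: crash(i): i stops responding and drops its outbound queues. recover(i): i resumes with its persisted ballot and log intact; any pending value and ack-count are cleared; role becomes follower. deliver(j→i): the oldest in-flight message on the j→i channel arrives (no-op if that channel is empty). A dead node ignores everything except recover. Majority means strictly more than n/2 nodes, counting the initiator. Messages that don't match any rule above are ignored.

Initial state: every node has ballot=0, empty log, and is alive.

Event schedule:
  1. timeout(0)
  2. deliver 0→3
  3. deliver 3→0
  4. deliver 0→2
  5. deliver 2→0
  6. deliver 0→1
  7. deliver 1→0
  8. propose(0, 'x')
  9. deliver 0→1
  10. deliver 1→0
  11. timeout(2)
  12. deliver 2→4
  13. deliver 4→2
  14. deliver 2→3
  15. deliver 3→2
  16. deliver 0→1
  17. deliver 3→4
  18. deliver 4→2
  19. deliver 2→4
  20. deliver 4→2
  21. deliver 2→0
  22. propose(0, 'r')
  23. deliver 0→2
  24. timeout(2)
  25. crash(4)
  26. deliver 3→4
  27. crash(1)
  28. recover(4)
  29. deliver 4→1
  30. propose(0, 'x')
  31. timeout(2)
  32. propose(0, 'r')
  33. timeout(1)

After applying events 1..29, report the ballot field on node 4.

e1 timeout(0): 0[cand,b=5,-]
e2 deliver 0→3: 3[foll,b=5,-]
e3 deliver 3→0: ·
e4 deliver 0→2: 2[foll,b=5,-]
e5 deliver 2→0: 0[lead,b=5,-]
e6 deliver 0→1: 1[foll,b=5,-]
e7 deliver 1→0: ·
e8 propose(0,'x'): ·
e9 deliver 0→1: 1[foll,b=5,x]
e10 deliver 1→0: ·
e11 timeout(2): 2[cand,b=12,-]
e12 deliver 2→4: 4[foll,b=12,-]
e13 deliver 4→2: ·
e14 deliver 2→3: 3[foll,b=12,-]
e15 deliver 3→2: 2[lead,b=12,-]
e16 deliver 0→1: ·
e17 deliver 3→4: ·
e18 deliver 4→2: ·
e19 deliver 2→4: ·
e20 deliver 4→2: ·
e21 deliver 2→0: 0[foll,b=12,-]
e22 propose(0,'r'): ·
e23 deliver 0→2: ·
e24 timeout(2): 2[cand,b=17,-]
e25 crash(4): 4[✗foll,b=12,-]
e26 deliver 3→4: ·
e27 crash(1): 1[✗foll,b=5,x]
e28 recover(4): 4[foll,b=12,-]
e29 deliver 4→1: ·

12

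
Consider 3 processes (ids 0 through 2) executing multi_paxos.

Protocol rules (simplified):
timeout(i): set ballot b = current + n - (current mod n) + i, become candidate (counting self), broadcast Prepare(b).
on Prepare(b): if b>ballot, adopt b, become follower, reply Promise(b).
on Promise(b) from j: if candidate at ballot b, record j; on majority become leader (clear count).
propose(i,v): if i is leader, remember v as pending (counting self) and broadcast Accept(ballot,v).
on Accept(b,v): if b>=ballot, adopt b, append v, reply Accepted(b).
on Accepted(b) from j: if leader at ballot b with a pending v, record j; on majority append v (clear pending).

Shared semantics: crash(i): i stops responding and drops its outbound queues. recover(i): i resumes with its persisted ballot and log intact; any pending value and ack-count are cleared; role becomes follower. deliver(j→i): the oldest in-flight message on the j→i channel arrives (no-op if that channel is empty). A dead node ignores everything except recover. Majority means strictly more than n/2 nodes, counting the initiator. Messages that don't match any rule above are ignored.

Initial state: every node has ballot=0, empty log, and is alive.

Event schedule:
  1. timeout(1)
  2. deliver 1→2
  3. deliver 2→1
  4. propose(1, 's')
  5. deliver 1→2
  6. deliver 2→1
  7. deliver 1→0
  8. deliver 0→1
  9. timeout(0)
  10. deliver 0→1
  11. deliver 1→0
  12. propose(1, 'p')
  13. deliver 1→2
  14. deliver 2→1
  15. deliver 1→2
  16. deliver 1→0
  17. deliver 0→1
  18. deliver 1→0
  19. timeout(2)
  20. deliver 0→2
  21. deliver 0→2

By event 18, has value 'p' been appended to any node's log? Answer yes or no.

no

e1 timeout(1): 1[cand,b=4,-]
e2 deliver 1→2: 2[foll,b=4,-]
e3 deliver 2→1: 1[lead,b=4,-]
e4 propose(1,'s'): ·
e5 deliver 1→2: 2[foll,b=4,s]
e6 deliver 2→1: 1[lead,b=4,s]
e7 deliver 1→0: 0[foll,b=4,-]
e8 deliver 0→1: ·
e9 timeout(0): 0[cand,b=6,-]
e10 deliver 0→1: 1[foll,b=6,s]
e11 deliver 1→0: ·
e12 propose(1,'p'): ·
e13 deliver 1→2: ·
e14 deliver 2→1: ·
e15 deliver 1→2: ·
e16 deliver 1→0: 0[lead,b=6,-]
e17 deliver 0→1: ·
e18 deliver 1→0: ·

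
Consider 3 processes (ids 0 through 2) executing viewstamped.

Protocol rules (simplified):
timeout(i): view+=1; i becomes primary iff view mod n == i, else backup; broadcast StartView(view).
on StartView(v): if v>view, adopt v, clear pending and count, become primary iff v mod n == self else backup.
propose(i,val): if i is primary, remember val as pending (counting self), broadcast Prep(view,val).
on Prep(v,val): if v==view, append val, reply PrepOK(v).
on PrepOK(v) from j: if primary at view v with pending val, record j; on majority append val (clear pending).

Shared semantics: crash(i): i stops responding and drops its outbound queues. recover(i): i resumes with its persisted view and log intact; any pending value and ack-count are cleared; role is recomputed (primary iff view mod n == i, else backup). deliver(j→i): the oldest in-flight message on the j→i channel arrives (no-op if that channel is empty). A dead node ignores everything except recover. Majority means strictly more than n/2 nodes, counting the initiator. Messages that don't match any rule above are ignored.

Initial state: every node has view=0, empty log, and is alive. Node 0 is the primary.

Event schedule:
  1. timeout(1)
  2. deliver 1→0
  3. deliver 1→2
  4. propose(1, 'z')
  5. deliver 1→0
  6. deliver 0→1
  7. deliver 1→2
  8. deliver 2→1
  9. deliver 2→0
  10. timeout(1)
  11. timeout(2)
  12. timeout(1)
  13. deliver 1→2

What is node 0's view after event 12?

e1 timeout(1): 1[prim,v=1,-]
e2 deliver 1→0: 0[back,v=1,-]
e3 deliver 1→2: 2[back,v=1,-]
e4 propose(1,'z'): ·
e5 deliver 1→0: 0[back,v=1,z]
e6 deliver 0→1: 1[prim,v=1,z]
e7 deliver 1→2: 2[back,v=1,z]
e8 deliver 2→1: ·
e9 deliver 2→0: ·
e10 timeout(1): 1[back,v=2,z]
e11 timeout(2): 2[prim,v=2,z]
e12 timeout(1): 1[back,v=3,z]

1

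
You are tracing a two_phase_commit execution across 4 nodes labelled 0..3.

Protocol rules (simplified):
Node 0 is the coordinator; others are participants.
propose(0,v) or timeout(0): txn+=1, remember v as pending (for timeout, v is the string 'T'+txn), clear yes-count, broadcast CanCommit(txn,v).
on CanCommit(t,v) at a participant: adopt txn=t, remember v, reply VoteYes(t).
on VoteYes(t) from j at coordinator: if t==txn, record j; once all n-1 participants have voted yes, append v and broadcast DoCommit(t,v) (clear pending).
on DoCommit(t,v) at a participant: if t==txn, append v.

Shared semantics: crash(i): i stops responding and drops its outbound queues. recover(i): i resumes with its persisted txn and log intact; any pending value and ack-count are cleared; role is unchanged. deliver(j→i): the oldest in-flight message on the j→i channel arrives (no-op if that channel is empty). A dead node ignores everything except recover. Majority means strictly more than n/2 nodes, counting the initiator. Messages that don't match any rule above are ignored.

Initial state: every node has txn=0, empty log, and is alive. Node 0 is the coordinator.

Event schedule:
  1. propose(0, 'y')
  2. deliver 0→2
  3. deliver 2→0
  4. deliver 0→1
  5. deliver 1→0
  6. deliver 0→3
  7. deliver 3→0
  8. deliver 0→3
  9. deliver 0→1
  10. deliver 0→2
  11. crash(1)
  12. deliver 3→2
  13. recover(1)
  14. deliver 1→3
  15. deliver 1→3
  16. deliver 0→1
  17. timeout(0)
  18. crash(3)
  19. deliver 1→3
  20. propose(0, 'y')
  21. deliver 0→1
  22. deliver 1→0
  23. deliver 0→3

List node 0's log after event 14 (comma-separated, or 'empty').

y

after 1 — propose(0,'y'): n0:coor/t1/[-]
after 2 — deliver 0→2: n2:part/t1/[-]
after 3 — deliver 2→0: ·
after 4 — deliver 0→1: n1:part/t1/[-]
after 5 — deliver 1→0: ·
after 6 — deliver 0→3: n3:part/t1/[-]
after 7 — deliver 3→0: n0:coor/t1/[y]
after 8 — deliver 0→3: n3:part/t1/[y]
after 9 — deliver 0→1: n1:part/t1/[y]
after 10 — deliver 0→2: n2:part/t1/[y]
after 11 — crash(1): n1:✗part/t1/[y]
after 12 — deliver 3→2: ·
after 13 — recover(1): n1:part/t1/[y]
after 14 — deliver 1→3: ·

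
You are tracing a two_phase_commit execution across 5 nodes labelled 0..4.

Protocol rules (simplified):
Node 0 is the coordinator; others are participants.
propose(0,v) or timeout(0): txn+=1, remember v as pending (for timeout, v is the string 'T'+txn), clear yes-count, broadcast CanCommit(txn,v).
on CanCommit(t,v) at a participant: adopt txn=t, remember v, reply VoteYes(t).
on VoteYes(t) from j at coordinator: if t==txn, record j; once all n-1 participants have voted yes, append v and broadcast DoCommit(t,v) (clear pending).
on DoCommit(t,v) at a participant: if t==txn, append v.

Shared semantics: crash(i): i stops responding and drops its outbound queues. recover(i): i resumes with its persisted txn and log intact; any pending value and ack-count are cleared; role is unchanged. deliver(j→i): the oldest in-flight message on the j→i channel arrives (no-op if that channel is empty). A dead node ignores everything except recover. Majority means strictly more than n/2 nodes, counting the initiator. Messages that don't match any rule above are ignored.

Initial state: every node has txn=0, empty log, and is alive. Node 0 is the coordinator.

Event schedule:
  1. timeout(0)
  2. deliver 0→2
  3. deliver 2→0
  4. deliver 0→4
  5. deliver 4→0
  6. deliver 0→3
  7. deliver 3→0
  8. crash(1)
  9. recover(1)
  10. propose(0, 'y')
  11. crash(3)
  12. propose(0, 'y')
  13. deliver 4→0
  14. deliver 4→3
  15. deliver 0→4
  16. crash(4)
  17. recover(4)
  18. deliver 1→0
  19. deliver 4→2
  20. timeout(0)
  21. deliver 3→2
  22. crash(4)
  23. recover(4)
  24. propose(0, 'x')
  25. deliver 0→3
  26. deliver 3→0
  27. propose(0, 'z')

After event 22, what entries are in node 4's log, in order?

1. timeout(0):  <0:coor t1 ->
2. deliver 0→2:  <2:part t1 ->
3. deliver 2→0:  nop
4. deliver 0→4:  <4:part t1 ->
5. deliver 4→0:  nop
6. deliver 0→3:  <3:part t1 ->
7. deliver 3→0:  nop
8. crash(1):  <1:✗part t0 ->
9. recover(1):  <1:part t0 ->
10. propose(0,'y'):  <0:coor t2 ->
11. crash(3):  <3:✗part t1 ->
12. propose(0,'y'):  <0:coor t3 ->
13. deliver 4→0:  nop
14. deliver 4→3:  nop
15. deliver 0→4:  <4:part t2 ->
16. crash(4):  <4:✗part t2 ->
17. recover(4):  <4:part t2 ->
18. deliver 1→0:  nop
19. deliver 4→2:  nop
20. timeout(0):  <0:coor t4 ->
21. deliver 3→2:  nop
22. crash(4):  <4:✗part t2 ->

empty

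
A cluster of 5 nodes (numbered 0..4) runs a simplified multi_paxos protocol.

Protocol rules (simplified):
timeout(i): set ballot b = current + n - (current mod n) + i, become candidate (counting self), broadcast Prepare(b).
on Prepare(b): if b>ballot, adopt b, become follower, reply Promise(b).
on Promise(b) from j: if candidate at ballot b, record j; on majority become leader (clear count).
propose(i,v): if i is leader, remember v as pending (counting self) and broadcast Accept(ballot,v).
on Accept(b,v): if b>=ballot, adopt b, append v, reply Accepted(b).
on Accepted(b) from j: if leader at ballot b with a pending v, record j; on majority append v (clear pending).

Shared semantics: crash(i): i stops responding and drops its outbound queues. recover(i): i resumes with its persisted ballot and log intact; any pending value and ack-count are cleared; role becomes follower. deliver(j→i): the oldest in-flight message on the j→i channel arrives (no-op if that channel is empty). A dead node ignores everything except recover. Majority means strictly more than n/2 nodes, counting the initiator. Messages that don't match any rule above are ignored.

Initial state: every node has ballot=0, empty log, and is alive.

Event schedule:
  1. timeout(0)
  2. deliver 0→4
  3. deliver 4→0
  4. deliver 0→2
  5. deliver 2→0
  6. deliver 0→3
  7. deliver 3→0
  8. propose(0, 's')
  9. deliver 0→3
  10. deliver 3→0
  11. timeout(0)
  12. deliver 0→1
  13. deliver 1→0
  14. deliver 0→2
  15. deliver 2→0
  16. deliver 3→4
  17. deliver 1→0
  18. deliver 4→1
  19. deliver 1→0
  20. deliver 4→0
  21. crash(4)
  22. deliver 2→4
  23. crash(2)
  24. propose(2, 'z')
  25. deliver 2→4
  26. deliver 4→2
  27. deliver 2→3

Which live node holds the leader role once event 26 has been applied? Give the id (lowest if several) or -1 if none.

after 1 — timeout(0): n0:cand/b5/[-]
after 2 — deliver 0→4: n4:foll/b5/[-]
after 3 — deliver 4→0: ·
after 4 — deliver 0→2: n2:foll/b5/[-]
after 5 — deliver 2→0: n0:lead/b5/[-]
after 6 — deliver 0→3: n3:foll/b5/[-]
after 7 — deliver 3→0: ·
after 8 — propose(0,'s'): ·
after 9 — deliver 0→3: n3:foll/b5/[s]
after 10 — deliver 3→0: ·
after 11 — timeout(0): n0:cand/b10/[-]
after 12 — deliver 0→1: n1:foll/b5/[-]
after 13 — deliver 1→0: ·
after 14 — deliver 0→2: n2:foll/b5/[s]
after 15 — deliver 2→0: ·
after 16 — deliver 3→4: ·
after 17 — deliver 1→0: ·
after 18 — deliver 4→1: ·
after 19 — deliver 1→0: ·
after 20 — deliver 4→0: ·
after 21 — crash(4): n4:✗foll/b5/[-]
after 22 — deliver 2→4: ·
after 23 — crash(2): n2:✗foll/b5/[s]
after 24 — propose(2,'z'): ·
after 25 — deliver 2→4: ·
after 26 — deliver 4→2: ·

-1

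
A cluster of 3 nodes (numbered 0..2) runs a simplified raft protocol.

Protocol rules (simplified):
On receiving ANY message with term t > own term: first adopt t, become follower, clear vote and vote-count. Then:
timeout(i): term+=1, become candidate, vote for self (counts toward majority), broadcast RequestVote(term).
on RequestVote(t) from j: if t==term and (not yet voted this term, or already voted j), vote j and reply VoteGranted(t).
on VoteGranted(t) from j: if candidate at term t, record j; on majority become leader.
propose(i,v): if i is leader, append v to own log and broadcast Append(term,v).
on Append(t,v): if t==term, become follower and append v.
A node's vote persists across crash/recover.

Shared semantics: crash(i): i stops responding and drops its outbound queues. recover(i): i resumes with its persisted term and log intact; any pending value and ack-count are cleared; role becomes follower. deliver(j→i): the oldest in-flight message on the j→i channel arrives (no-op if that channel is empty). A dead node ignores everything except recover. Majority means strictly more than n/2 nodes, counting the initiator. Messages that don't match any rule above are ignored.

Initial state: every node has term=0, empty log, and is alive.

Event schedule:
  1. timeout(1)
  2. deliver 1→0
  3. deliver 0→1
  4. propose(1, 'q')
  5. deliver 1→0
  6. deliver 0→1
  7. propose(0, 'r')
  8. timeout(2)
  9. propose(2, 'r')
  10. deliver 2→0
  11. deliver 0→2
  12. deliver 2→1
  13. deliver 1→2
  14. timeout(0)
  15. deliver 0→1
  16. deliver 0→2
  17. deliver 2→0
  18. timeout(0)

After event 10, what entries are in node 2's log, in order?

step 1 timeout(1): 1={cand,t=1,log=-}
step 2 deliver 1→0: 0={foll,t=1,log=-}
step 3 deliver 0→1: 1={lead,t=1,log=-}
step 4 propose(1,'q'): 1={lead,t=1,log=q}
step 5 deliver 1→0: 0={foll,t=1,log=q}
step 6 deliver 0→1: —
step 7 propose(0,'r'): —
step 8 timeout(2): 2={cand,t=1,log=-}
step 9 propose(2,'r'): —
step 10 deliver 2→0: —

empty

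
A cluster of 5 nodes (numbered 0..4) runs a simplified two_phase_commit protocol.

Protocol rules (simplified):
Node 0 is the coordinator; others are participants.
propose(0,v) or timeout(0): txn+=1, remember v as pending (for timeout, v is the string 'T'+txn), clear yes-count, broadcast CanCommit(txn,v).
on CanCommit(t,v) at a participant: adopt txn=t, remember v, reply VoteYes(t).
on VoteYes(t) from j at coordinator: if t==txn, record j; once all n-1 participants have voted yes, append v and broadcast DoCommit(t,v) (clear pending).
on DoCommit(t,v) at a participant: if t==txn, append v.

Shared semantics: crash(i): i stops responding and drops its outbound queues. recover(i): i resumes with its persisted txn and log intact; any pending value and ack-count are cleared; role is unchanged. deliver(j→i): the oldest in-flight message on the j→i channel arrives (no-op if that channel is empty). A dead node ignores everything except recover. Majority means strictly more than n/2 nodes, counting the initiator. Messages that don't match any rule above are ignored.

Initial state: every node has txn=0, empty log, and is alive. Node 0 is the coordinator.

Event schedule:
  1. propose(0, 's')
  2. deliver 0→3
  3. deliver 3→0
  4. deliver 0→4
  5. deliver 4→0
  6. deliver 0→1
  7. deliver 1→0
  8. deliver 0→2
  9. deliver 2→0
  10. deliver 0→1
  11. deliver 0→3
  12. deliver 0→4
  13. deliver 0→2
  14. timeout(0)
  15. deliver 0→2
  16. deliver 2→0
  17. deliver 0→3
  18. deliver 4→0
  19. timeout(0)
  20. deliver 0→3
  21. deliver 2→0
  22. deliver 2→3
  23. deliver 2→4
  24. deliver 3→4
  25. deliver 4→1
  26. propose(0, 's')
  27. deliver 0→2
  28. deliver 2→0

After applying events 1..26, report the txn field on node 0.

step 1 propose(0,'s'): 0={coor,t=1,log=-}
step 2 deliver 0→3: 3={part,t=1,log=-}
step 3 deliver 3→0: —
step 4 deliver 0→4: 4={part,t=1,log=-}
step 5 deliver 4→0: —
step 6 deliver 0→1: 1={part,t=1,log=-}
step 7 deliver 1→0: —
step 8 deliver 0→2: 2={part,t=1,log=-}
step 9 deliver 2→0: 0={coor,t=1,log=s}
step 10 deliver 0→1: 1={part,t=1,log=s}
step 11 deliver 0→3: 3={part,t=1,log=s}
step 12 deliver 0→4: 4={part,t=1,log=s}
step 13 deliver 0→2: 2={part,t=1,log=s}
step 14 timeout(0): 0={coor,t=2,log=s}
step 15 deliver 0→2: 2={part,t=2,log=s}
step 16 deliver 2→0: —
step 17 deliver 0→3: 3={part,t=2,log=s}
step 18 deliver 4→0: —
step 19 timeout(0): 0={coor,t=3,log=s}
step 20 deliver 0→3: 3={part,t=3,log=s}
step 21 deliver 2→0: —
step 22 deliver 2→3: —
step 23 deliver 2→4: —
step 24 deliver 3→4: —
step 25 deliver 4→1: —
step 26 propose(0,'s'): 0={coor,t=4,log=s}

4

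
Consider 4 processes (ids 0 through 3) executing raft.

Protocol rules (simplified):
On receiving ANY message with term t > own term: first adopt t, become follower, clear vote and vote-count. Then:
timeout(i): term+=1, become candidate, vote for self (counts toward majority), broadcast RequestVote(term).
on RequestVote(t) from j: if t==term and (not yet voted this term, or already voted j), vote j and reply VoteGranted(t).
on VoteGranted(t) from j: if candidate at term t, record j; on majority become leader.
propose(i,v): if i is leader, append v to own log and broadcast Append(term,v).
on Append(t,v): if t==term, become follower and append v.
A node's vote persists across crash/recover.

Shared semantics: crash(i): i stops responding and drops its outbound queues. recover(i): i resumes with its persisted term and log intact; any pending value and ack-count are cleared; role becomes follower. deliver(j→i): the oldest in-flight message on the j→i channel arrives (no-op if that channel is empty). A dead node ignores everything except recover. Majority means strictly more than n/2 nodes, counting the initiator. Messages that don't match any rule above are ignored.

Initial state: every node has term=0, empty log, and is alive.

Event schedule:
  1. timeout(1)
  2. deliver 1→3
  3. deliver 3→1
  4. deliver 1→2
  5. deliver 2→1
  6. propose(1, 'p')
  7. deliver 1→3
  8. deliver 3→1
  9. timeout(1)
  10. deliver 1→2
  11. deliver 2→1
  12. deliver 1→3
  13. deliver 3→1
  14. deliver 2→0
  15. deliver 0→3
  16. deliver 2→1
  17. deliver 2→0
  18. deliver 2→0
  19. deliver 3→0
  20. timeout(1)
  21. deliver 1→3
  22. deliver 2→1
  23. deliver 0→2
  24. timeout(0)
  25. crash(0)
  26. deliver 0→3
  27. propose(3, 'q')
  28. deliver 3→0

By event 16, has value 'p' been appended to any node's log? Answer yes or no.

step 1 timeout(1): 1={cand,t=1,log=-}
step 2 deliver 1→3: 3={foll,t=1,log=-}
step 3 deliver 3→1: —
step 4 deliver 1→2: 2={foll,t=1,log=-}
step 5 deliver 2→1: 1={lead,t=1,log=-}
step 6 propose(1,'p'): 1={lead,t=1,log=p}
step 7 deliver 1→3: 3={foll,t=1,log=p}
step 8 deliver 3→1: —
step 9 timeout(1): 1={cand,t=2,log=p}
step 10 deliver 1→2: 2={foll,t=1,log=p}
step 11 deliver 2→1: —
step 12 deliver 1→3: 3={foll,t=2,log=p}
step 13 deliver 3→1: —
step 14 deliver 2→0: —
step 15 deliver 0→3: —
step 16 deliver 2→1: —

yes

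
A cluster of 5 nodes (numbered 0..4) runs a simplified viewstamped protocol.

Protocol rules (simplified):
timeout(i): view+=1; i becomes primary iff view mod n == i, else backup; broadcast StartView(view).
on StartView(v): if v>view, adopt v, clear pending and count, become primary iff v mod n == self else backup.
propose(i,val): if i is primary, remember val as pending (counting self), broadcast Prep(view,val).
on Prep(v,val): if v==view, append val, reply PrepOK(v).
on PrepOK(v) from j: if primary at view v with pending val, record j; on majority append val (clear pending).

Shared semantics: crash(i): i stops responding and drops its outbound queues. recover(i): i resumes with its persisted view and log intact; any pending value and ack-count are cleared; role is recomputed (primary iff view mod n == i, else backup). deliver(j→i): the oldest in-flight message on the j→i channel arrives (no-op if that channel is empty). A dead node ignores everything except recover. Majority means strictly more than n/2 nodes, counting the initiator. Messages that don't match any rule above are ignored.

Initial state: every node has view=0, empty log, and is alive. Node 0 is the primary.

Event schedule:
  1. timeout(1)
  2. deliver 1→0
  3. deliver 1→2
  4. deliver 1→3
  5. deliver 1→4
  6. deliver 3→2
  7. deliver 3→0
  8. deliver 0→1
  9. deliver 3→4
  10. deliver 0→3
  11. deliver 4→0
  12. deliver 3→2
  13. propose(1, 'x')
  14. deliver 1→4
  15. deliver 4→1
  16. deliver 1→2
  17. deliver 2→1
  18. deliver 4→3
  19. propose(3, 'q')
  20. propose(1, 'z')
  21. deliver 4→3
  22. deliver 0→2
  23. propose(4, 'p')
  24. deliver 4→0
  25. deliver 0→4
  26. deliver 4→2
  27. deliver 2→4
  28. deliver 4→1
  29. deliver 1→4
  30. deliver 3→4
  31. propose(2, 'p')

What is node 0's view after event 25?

1

[1] timeout(1) → N1(prim v1 [-])
[2] deliver 1→0 → N0(back v1 [-])
[3] deliver 1→2 → N2(back v1 [-])
[4] deliver 1→3 → N3(back v1 [-])
[5] deliver 1→4 → N4(back v1 [-])
[6] deliver 3→2 → ∅
[7] deliver 3→0 → ∅
[8] deliver 0→1 → ∅
[9] deliver 3→4 → ∅
[10] deliver 0→3 → ∅
[11] deliver 4→0 → ∅
[12] deliver 3→2 → ∅
[13] propose(1,'x') → ∅
[14] deliver 1→4 → N4(back v1 [x])
[15] deliver 4→1 → ∅
[16] deliver 1→2 → N2(back v1 [x])
[17] deliver 2→1 → N1(prim v1 [x])
[18] deliver 4→3 → ∅
[19] propose(3,'q') → ∅
[20] propose(1,'z') → ∅
[21] deliver 4→3 → ∅
[22] deliver 0→2 → ∅
[23] propose(4,'p') → ∅
[24] deliver 4→0 → ∅
[25] deliver 0→4 → ∅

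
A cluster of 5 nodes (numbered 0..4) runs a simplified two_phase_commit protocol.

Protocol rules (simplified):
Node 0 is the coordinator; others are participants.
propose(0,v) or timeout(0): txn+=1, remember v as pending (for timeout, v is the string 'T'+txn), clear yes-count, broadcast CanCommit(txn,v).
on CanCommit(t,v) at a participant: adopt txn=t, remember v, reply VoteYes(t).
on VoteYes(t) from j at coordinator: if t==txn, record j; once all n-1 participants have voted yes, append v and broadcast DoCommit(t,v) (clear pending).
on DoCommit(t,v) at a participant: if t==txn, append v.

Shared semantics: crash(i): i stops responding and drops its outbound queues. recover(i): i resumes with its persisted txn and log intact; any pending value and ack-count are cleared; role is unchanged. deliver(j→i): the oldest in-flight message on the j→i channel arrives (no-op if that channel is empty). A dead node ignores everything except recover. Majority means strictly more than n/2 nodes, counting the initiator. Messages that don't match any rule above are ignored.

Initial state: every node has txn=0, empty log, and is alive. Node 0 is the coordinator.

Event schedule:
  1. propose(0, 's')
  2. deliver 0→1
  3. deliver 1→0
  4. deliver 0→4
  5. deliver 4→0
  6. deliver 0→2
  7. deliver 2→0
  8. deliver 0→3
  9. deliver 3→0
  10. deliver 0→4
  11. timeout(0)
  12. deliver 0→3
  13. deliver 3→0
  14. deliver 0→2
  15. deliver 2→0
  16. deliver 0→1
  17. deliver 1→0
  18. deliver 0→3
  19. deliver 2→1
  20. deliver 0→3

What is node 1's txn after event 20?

1

step 1 propose(0,'s'): 0={coor,t=1,log=-}
step 2 deliver 0→1: 1={part,t=1,log=-}
step 3 deliver 1→0: —
step 4 deliver 0→4: 4={part,t=1,log=-}
step 5 deliver 4→0: —
step 6 deliver 0→2: 2={part,t=1,log=-}
step 7 deliver 2→0: —
step 8 deliver 0→3: 3={part,t=1,log=-}
step 9 deliver 3→0: 0={coor,t=1,log=s}
step 10 deliver 0→4: 4={part,t=1,log=s}
step 11 timeout(0): 0={coor,t=2,log=s}
step 12 deliver 0→3: 3={part,t=1,log=s}
step 13 deliver 3→0: —
step 14 deliver 0→2: 2={part,t=1,log=s}
step 15 deliver 2→0: —
step 16 deliver 0→1: 1={part,t=1,log=s}
step 17 deliver 1→0: —
step 18 deliver 0→3: 3={part,t=2,log=s}
step 19 deliver 2→1: —
step 20 deliver 0→3: —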